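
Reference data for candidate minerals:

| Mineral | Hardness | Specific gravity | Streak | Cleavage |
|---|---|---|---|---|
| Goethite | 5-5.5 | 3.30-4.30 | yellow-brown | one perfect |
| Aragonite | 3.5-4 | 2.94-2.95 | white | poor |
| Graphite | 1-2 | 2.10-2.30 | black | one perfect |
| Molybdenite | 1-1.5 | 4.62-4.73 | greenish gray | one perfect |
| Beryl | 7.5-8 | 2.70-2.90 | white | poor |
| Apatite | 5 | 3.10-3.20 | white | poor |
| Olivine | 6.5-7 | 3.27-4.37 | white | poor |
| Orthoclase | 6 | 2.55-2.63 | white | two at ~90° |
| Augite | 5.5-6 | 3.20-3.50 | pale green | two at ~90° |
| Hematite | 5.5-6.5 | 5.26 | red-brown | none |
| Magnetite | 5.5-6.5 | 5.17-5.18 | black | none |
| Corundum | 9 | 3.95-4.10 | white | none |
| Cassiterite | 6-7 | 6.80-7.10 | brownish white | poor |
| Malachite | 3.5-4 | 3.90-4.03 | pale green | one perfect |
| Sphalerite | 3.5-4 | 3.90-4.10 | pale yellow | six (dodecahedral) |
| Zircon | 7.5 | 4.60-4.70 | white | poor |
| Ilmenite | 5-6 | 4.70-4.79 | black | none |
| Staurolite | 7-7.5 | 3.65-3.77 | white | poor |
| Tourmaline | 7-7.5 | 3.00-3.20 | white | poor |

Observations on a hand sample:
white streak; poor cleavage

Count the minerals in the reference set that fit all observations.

White streak — narrows the field to Aragonite, Beryl, Apatite, Olivine, Orthoclase, Corundum, Zircon, Staurolite, Tourmaline.
Poor cleavage excludes Orthoclase, Corundum.
The minerals that satisfy all observations are Apatite, Aragonite, Beryl, Olivine, Staurolite, Tourmaline, Zircon.
That is 7 minerals.

7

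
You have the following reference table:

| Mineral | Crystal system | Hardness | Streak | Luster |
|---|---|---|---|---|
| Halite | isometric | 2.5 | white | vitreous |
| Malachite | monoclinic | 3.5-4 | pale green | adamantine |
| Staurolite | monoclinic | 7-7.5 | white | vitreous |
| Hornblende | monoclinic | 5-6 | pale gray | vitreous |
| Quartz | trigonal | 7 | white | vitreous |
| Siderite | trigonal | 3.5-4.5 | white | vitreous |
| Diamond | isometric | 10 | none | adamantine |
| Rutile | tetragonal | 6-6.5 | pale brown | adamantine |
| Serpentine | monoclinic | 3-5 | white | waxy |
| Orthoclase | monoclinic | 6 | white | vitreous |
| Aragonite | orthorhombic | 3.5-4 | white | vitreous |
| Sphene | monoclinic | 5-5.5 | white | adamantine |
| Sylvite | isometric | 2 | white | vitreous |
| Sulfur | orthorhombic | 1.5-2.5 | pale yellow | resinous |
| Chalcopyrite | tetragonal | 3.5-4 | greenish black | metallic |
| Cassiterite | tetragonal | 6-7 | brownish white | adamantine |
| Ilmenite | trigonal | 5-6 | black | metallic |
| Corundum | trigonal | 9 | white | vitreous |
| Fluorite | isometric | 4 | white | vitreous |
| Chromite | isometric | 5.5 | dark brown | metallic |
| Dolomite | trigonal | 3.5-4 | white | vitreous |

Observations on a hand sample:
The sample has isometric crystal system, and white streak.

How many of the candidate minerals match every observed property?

Isometric crystal system: Halite, Diamond, Sylvite, Fluorite, Chromite remain.
White streak is inconsistent with Diamond, Chromite.
The minerals that satisfy all observations are Fluorite, Halite, Sylvite.
That is 3 minerals.

3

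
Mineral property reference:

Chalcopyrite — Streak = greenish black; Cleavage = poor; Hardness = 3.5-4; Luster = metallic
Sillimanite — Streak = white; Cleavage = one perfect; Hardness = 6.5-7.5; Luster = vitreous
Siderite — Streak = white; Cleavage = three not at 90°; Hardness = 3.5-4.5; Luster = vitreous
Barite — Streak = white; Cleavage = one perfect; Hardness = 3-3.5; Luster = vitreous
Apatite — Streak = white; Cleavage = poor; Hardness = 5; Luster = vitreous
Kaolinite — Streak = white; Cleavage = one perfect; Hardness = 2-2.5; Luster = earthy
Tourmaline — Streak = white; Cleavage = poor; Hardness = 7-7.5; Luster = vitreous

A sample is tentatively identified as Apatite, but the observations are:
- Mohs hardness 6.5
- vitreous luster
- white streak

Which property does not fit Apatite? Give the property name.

hardness

Mohs hardness 6.5: Apatite has hardness 5 — inconsistent.
Vitreous luster: Apatite has vitreous luster — consistent.
White streak: Apatite has white streak — consistent.
The hardness is the one property that does not fit.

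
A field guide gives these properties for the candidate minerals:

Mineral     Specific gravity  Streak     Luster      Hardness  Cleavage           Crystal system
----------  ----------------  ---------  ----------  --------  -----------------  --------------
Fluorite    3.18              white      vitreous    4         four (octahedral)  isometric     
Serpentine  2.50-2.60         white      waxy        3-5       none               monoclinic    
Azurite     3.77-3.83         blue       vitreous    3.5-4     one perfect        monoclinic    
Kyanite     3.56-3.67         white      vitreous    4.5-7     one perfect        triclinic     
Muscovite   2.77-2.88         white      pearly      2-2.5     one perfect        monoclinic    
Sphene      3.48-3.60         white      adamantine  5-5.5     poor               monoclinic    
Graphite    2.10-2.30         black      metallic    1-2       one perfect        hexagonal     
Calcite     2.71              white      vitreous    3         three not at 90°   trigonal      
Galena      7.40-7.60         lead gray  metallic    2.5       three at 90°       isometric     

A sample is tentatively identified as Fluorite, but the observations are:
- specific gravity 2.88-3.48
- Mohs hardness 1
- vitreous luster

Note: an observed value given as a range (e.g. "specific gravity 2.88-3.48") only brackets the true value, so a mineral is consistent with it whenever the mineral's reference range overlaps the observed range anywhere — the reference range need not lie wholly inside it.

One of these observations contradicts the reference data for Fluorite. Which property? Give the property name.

Specific gravity 2.88-3.48: Fluorite has SG 3.18 — within range.
Mohs hardness 1: Fluorite has hardness 4 — does not match.
Vitreous luster: Fluorite has vitreous luster — within range.
Only the hardness is inconsistent.

hardness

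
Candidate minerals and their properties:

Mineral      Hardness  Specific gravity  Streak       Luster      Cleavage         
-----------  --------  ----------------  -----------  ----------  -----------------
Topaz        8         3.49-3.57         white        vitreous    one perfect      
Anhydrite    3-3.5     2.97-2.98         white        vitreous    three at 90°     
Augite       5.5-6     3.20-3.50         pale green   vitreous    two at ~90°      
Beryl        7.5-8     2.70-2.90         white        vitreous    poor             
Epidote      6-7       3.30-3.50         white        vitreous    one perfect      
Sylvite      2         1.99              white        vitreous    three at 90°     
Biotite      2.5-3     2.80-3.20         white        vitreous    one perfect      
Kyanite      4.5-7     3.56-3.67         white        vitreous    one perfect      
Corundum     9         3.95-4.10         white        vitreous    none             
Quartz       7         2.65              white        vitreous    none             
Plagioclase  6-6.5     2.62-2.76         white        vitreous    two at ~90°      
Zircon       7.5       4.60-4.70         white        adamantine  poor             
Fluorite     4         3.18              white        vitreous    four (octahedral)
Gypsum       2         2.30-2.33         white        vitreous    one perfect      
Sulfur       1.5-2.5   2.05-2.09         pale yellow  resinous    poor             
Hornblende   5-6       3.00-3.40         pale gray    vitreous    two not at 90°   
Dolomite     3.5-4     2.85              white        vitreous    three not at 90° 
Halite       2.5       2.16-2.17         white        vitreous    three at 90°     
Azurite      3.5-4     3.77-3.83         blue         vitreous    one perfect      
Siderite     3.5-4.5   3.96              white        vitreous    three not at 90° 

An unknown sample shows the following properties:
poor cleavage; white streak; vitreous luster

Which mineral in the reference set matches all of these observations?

Poor cleavage: narrows the field to Beryl, Zircon, Sulfur.
White streak is inconsistent with Sulfur.
Vitreous luster excludes Zircon.
Only Beryl satisfies all observations.

Beryl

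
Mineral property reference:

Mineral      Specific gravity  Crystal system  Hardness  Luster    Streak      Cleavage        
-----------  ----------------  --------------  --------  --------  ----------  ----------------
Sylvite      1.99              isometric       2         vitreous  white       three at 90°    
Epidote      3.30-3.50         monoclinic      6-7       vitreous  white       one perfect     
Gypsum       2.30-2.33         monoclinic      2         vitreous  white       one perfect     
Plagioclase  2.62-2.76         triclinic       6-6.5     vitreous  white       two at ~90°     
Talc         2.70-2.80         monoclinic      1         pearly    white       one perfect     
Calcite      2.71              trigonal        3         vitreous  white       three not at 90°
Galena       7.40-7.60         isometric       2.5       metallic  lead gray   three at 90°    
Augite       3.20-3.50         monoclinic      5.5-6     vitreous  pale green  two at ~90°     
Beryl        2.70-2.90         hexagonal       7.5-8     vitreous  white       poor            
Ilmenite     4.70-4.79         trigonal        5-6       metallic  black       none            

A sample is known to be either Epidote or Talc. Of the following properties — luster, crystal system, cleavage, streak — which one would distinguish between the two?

Luster: Epidote vitreous, Talc pearly — distinct.
Crystal system: both monoclinic — identical.
Cleavage: both one perfect — identical.
Streak: both white — identical.
Only luster differs between Epidote and Talc among the listed tests.

luster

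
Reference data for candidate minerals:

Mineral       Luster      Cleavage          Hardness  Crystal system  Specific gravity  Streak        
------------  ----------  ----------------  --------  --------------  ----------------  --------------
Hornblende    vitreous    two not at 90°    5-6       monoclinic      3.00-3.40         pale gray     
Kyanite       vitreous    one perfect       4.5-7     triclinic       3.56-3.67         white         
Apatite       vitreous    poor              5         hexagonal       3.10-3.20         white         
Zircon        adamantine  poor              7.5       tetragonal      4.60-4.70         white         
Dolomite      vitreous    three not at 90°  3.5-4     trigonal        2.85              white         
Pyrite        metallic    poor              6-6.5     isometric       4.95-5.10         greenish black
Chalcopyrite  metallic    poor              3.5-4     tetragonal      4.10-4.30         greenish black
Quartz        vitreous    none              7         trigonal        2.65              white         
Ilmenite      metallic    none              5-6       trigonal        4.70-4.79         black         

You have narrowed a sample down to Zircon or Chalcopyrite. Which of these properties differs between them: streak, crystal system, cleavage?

Streak: Zircon white, Chalcopyrite greenish black — different.
Crystal system: both tetragonal — same for both.
Cleavage: both poor — same for both.
Streak is the diagnostic property here.

streak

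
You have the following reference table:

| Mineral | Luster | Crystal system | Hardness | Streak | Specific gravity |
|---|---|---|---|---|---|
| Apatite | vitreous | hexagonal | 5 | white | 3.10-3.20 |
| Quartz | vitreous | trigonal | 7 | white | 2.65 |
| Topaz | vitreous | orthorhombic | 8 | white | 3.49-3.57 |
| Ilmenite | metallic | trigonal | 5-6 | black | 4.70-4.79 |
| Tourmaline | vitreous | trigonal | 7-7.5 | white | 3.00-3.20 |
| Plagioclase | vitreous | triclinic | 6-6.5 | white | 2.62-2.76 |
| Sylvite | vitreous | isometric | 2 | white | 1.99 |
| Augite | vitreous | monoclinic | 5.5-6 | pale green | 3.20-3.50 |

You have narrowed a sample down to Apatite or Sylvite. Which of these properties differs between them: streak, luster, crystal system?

Streak: both white — no difference.
Luster: both vitreous — no difference.
Crystal system: Apatite hexagonal, Sylvite isometric — distinct.
Only crystal system differs between Apatite and Sylvite among the listed tests.

crystal system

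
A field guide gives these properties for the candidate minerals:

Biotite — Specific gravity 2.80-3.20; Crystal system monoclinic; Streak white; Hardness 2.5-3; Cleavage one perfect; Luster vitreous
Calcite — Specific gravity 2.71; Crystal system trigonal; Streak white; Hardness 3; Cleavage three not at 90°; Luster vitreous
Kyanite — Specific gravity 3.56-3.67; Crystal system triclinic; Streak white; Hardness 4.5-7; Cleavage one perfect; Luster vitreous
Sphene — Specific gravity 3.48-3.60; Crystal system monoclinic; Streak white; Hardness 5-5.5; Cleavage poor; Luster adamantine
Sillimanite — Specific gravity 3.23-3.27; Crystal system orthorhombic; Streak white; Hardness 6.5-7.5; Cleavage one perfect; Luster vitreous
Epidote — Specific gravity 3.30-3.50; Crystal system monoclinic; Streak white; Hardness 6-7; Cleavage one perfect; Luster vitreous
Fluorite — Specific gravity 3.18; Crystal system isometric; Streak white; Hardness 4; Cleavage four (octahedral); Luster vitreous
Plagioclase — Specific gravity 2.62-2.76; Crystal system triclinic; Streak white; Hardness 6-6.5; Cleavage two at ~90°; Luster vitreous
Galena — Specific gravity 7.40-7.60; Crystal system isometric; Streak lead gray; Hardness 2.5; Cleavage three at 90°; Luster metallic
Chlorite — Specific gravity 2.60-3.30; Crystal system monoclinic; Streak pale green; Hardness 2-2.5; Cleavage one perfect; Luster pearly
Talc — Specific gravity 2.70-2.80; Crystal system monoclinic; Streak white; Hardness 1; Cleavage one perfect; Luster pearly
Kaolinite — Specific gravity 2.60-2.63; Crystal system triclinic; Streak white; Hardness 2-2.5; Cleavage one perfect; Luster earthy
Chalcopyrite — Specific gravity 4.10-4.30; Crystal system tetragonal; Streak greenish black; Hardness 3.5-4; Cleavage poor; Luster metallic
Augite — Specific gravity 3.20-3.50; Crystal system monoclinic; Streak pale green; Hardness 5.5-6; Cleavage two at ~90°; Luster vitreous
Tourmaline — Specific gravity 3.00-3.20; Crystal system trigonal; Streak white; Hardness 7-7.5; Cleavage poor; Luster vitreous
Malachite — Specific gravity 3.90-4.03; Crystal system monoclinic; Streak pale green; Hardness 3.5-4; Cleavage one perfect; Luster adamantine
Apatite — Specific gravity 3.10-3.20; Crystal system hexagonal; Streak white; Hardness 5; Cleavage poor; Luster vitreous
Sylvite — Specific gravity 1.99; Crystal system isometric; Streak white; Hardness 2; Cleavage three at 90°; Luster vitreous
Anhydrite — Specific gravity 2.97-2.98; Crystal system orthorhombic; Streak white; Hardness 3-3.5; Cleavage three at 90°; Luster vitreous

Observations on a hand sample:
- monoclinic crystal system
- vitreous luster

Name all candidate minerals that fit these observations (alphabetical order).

Augite, Biotite, Epidote

Monoclinic crystal system — leaves Biotite, Sphene, Epidote, Chlorite, Talc, Augite, Malachite.
Vitreous luster — narrows the field to Biotite, Epidote, Augite.
Consistent with every observation: Augite, Biotite, Epidote.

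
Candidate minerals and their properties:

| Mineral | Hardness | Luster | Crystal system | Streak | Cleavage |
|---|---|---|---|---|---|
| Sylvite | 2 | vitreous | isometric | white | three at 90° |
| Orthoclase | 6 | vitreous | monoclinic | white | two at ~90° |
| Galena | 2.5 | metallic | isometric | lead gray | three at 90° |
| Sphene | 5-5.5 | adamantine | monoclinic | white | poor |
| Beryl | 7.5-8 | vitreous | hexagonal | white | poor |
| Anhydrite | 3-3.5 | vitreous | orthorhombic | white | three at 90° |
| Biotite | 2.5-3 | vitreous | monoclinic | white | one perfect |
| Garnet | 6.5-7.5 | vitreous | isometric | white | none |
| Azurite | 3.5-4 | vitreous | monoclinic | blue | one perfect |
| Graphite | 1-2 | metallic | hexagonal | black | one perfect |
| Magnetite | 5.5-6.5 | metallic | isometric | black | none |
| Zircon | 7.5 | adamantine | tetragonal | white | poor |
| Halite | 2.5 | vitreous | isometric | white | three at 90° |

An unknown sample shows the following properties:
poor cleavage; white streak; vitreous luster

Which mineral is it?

Beryl

Poor cleavage — leaves Sphene, Beryl, Zircon.
White streak — all remaining candidates fit.
Vitreous luster — leaves Beryl.
The only mineral consistent with every observation is Beryl.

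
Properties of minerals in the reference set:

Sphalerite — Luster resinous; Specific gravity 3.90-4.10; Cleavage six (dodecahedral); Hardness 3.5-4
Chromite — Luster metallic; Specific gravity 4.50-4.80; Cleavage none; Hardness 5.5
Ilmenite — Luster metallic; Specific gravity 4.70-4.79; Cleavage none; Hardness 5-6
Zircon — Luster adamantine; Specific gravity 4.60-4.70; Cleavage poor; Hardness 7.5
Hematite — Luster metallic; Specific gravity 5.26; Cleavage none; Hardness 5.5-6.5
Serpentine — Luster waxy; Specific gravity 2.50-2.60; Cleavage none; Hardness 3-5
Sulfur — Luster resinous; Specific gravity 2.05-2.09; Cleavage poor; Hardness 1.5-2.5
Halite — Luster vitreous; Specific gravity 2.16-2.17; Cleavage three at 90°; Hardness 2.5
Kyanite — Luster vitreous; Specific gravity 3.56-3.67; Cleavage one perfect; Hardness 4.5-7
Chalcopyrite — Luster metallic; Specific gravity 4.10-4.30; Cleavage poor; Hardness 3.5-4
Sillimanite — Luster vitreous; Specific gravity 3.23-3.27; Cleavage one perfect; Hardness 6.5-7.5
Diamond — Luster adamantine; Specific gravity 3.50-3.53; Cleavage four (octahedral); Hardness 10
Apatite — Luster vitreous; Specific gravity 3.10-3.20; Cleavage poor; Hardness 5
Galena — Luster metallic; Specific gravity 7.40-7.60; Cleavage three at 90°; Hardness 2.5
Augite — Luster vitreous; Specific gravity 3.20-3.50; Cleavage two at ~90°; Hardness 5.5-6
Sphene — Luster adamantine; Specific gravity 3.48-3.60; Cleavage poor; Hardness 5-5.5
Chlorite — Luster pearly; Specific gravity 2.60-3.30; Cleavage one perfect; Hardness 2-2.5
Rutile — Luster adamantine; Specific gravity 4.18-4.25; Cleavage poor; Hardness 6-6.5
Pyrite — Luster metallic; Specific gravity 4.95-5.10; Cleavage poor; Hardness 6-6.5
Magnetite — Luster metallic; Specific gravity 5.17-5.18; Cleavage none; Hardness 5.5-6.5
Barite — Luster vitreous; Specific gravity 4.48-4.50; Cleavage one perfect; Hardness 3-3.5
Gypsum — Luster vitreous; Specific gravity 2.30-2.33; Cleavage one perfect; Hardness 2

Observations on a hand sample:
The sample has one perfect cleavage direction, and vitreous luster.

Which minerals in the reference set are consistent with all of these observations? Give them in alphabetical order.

One perfect cleavage direction — narrows the field to Kyanite, Sillimanite, Chlorite, Barite, Gypsum.
Vitreous luster is inconsistent with Chlorite.
Consistent with every observation: Barite, Gypsum, Kyanite, Sillimanite.

Barite, Gypsum, Kyanite, Sillimanite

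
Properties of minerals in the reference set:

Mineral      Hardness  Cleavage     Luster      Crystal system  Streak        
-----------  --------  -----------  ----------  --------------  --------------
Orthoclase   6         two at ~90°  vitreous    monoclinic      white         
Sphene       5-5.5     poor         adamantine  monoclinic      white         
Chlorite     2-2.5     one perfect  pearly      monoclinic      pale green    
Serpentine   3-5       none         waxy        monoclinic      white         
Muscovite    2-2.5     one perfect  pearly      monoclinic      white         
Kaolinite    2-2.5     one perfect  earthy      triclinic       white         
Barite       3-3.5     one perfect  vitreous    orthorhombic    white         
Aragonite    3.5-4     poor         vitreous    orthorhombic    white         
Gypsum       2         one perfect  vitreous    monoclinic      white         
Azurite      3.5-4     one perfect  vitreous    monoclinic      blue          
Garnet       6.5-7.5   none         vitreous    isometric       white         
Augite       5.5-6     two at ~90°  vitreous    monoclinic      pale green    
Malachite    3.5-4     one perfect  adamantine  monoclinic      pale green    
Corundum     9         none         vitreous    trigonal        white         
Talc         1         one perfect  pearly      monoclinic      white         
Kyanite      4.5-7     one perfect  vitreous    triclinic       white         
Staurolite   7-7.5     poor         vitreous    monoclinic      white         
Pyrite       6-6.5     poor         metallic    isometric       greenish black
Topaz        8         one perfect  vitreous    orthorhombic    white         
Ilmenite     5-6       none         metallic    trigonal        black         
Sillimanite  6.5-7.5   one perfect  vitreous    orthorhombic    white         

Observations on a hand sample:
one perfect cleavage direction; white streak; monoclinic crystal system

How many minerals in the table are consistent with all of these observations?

One perfect cleavage direction — Chlorite, Muscovite, Kaolinite, Barite, Gypsum, Azurite, Malachite, Talc, Kyanite, Topaz, Sillimanite remain.
White streak eliminates Chlorite, Azurite, Malachite.
Monoclinic crystal system — Muscovite, Gypsum, Talc remain.
Consistent with every observation: Gypsum, Muscovite, Talc.
That is 3 minerals.

3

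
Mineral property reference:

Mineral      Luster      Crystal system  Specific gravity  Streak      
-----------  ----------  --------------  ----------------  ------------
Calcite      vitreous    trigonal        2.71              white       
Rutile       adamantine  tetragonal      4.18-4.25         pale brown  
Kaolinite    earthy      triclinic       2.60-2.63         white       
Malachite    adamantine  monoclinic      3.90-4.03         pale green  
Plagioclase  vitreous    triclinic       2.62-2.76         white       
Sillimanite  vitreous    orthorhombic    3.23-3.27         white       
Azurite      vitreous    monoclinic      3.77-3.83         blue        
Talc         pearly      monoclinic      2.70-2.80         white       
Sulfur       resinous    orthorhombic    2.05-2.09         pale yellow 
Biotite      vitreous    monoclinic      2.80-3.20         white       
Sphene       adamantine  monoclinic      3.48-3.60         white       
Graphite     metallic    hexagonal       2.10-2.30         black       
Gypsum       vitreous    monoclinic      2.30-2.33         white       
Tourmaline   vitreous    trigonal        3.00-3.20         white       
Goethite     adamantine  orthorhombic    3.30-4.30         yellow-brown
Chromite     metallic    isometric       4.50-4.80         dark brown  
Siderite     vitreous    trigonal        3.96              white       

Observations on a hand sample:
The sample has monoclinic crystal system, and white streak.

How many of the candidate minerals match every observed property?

4

Monoclinic crystal system: leaves Malachite, Azurite, Talc, Biotite, Sphene, Gypsum.
White streak excludes Malachite, Azurite.
Consistent with every observation: Biotite, Gypsum, Sphene, Talc.
That is 4 minerals.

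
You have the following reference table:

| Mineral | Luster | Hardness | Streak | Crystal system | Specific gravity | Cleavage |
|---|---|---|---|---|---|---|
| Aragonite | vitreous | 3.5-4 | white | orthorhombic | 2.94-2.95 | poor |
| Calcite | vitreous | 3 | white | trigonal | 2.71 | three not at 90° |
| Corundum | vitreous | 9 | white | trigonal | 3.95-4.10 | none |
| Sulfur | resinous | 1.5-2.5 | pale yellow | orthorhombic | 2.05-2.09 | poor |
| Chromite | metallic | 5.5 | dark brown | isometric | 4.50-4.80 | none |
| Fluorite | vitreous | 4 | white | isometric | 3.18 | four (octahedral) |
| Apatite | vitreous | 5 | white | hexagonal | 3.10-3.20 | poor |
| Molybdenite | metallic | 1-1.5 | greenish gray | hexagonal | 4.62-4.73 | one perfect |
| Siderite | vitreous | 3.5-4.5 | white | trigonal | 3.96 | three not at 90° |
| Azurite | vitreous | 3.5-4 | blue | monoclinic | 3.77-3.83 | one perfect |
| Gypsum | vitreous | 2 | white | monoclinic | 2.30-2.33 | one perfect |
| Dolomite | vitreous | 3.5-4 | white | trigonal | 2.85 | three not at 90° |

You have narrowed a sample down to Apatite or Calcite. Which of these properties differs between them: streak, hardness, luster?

hardness

Streak: both white — same for both.
Hardness: Apatite 5, Calcite 3 — these differ.
Luster: both vitreous — same for both.
Only hardness differs between Apatite and Calcite among the listed tests.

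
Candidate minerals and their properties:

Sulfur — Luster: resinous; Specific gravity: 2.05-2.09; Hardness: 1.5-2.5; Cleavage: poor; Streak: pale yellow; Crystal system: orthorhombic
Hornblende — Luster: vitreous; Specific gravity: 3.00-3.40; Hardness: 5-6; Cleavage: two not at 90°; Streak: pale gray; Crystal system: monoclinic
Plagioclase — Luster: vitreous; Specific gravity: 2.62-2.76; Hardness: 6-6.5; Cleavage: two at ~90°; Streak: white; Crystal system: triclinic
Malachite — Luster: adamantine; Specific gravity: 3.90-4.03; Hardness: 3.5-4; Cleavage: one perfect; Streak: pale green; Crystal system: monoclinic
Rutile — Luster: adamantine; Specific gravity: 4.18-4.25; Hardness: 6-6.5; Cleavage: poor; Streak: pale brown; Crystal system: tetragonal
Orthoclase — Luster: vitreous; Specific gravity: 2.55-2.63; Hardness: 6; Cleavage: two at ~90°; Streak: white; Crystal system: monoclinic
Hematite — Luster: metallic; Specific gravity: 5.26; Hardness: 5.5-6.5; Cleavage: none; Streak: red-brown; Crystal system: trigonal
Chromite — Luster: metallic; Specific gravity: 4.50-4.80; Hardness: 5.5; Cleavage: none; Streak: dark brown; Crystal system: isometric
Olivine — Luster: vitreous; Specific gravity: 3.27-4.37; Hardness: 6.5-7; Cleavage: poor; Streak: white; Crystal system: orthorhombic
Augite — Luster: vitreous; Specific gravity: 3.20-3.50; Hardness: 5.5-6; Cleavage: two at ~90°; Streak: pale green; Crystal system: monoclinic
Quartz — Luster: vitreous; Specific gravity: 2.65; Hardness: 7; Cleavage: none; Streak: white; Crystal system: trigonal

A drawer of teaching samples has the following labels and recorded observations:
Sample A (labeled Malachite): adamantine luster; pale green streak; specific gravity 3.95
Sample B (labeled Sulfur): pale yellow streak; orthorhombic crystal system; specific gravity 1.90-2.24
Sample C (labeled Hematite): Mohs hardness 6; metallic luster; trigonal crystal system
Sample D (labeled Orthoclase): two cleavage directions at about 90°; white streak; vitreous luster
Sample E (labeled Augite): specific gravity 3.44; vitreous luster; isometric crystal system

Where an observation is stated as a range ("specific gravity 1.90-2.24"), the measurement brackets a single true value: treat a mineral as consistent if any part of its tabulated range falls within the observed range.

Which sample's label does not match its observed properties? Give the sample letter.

Sample A: observations are consistent with Malachite.
Sample B: observations are consistent with Sulfur.
Sample C: observations are consistent with Hematite.
Sample D: observations are consistent with Orthoclase.
Sample E: Augite has monoclinic system, but the record shows isometric crystal system — this label is wrong.
The mislabeled specimen is E.

E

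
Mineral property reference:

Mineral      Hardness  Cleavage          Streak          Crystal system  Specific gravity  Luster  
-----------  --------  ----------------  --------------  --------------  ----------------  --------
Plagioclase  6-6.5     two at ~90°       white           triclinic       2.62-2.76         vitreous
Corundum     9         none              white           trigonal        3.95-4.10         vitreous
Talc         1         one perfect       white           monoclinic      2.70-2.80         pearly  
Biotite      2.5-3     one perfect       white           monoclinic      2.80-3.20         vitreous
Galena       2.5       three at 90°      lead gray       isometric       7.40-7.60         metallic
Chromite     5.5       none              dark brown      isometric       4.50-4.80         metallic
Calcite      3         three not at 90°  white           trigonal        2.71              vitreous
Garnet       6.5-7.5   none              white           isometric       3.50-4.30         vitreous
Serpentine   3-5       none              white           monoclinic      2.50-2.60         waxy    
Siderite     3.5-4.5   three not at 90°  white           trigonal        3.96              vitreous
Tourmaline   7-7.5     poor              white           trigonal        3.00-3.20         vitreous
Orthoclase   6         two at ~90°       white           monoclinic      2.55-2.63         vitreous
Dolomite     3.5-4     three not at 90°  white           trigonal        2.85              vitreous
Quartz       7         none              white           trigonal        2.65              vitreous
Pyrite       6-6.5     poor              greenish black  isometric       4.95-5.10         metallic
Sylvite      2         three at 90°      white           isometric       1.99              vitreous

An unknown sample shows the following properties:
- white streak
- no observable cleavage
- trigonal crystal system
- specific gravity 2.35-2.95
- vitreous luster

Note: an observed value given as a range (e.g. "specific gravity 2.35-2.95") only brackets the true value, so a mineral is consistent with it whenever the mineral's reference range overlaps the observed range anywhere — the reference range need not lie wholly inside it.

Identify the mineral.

Quartz

White streak rules out Galena, Chromite, Pyrite.
No observable cleavage: only Corundum, Garnet, Serpentine, Quartz remain.
Trigonal crystal system excludes Garnet, Serpentine.
Specific gravity 2.35-2.95 rules out Corundum.
Vitreous luster: no further eliminations.
The only mineral consistent with every observation is Quartz.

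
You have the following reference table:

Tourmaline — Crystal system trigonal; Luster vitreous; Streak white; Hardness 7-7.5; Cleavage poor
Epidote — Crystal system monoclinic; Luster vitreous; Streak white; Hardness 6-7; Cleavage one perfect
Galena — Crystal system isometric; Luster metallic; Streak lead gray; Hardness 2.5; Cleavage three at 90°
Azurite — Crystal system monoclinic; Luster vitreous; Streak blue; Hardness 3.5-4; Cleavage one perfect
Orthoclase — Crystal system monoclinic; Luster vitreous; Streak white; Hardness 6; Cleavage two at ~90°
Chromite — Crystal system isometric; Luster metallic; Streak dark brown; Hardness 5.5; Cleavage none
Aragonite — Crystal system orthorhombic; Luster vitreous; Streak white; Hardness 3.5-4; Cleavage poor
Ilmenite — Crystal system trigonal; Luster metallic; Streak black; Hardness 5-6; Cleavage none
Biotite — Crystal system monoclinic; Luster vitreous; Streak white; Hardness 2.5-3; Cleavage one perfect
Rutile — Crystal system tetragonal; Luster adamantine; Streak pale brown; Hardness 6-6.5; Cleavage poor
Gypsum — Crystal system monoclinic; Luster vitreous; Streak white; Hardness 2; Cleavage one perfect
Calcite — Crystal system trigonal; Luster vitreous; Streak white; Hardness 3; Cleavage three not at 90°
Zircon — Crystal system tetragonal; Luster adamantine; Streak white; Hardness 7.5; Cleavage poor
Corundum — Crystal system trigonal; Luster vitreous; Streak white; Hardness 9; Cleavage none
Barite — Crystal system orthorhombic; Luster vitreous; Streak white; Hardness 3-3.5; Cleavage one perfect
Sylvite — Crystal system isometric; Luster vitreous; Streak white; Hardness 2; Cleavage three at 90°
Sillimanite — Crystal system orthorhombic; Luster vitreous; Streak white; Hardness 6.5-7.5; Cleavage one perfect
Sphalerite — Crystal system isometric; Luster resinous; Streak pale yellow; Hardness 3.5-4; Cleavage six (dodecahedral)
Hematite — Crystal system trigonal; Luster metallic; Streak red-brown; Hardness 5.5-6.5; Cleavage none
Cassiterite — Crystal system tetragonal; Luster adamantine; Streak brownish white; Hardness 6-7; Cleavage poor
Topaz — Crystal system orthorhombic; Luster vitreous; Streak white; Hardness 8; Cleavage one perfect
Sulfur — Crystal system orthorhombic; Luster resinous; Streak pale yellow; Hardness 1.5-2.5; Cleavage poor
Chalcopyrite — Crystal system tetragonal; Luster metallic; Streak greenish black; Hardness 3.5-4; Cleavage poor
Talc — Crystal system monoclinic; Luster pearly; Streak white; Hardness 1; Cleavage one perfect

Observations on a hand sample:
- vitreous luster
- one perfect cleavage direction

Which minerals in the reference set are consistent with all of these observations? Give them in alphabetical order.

Vitreous luster — Tourmaline, Epidote, Azurite, Orthoclase, Aragonite, Biotite, Gypsum, Calcite, Corundum, Barite, Sylvite, Sillimanite, Topaz remain.
One perfect cleavage direction is inconsistent with Tourmaline, Orthoclase, Aragonite, Calcite, Corundum, Sylvite.
Consistent with every observation: Azurite, Barite, Biotite, Epidote, Gypsum, Sillimanite, Topaz.

Azurite, Barite, Biotite, Epidote, Gypsum, Sillimanite, Topaz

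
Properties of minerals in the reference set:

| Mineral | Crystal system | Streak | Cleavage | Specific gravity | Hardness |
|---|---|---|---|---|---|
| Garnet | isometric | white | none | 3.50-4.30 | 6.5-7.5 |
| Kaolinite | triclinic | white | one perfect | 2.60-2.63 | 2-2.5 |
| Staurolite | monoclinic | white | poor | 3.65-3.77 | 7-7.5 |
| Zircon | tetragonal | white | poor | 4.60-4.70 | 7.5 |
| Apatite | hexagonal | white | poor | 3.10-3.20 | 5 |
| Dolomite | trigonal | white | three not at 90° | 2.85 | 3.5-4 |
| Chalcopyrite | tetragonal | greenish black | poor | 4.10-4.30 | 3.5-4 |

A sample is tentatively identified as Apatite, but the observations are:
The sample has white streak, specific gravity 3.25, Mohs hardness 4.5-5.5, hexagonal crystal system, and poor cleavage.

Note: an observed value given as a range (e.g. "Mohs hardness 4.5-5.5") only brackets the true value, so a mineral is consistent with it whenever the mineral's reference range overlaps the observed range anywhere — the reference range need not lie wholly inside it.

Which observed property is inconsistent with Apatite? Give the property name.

specific gravity

White streak: Apatite has white streak — matches.
Specific gravity 3.25: Apatite has SG 3.10-3.20 — does not match.
Mohs hardness 4.5-5.5: Apatite has hardness 5 — matches.
Hexagonal crystal system: Apatite has hexagonal system — matches.
Poor cleavage: Apatite has cleavage poor — matches.
Everything matches except the specific gravity.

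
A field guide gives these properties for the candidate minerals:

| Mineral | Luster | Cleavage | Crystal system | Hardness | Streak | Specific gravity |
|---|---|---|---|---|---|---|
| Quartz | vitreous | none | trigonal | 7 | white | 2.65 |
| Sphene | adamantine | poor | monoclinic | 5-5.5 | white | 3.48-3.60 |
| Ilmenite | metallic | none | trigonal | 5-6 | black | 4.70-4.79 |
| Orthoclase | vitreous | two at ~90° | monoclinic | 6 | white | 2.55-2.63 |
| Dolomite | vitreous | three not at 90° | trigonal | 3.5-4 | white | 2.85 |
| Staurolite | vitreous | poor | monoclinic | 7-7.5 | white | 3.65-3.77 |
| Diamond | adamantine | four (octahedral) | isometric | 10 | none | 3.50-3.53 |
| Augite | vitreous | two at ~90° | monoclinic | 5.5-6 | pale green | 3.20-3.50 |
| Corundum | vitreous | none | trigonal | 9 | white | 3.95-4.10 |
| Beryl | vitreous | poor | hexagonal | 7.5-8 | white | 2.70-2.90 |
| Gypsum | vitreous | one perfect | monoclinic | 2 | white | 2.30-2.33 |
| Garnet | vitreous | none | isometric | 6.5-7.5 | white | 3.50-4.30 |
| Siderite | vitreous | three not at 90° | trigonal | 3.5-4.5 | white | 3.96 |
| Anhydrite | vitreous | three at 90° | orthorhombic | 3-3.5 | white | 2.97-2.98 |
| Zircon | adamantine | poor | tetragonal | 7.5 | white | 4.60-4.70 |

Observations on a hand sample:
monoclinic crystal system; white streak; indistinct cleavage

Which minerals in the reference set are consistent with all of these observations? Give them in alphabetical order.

Monoclinic crystal system: Sphene, Orthoclase, Staurolite, Augite, Gypsum remain.
White streak is inconsistent with Augite.
Indistinct cleavage eliminates Orthoclase, Gypsum.
The minerals that satisfy all observations are Sphene, Staurolite.

Sphene, Staurolite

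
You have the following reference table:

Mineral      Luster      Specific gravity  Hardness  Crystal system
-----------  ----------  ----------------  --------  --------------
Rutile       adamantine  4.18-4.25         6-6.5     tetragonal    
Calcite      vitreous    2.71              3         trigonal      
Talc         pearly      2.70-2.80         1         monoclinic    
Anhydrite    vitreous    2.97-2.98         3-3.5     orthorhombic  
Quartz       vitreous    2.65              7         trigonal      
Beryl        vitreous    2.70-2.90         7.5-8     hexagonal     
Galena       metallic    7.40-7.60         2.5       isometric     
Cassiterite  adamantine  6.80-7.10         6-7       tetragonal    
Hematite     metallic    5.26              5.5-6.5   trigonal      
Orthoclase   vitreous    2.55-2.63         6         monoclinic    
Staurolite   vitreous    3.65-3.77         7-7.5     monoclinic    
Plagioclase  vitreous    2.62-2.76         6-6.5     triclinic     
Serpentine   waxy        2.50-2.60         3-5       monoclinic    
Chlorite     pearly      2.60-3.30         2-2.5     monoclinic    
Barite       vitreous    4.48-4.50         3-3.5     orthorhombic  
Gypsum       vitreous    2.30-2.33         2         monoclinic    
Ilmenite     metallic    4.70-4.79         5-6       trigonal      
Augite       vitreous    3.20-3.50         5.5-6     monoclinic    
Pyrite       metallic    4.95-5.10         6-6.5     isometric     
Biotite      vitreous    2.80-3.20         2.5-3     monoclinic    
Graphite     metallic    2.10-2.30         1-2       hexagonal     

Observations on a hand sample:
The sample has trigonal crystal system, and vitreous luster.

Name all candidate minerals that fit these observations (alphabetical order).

Trigonal crystal system — leaves Calcite, Quartz, Hematite, Ilmenite.
Vitreous luster is inconsistent with Hematite, Ilmenite.
Consistent with every observation: Calcite, Quartz.

Calcite, Quartz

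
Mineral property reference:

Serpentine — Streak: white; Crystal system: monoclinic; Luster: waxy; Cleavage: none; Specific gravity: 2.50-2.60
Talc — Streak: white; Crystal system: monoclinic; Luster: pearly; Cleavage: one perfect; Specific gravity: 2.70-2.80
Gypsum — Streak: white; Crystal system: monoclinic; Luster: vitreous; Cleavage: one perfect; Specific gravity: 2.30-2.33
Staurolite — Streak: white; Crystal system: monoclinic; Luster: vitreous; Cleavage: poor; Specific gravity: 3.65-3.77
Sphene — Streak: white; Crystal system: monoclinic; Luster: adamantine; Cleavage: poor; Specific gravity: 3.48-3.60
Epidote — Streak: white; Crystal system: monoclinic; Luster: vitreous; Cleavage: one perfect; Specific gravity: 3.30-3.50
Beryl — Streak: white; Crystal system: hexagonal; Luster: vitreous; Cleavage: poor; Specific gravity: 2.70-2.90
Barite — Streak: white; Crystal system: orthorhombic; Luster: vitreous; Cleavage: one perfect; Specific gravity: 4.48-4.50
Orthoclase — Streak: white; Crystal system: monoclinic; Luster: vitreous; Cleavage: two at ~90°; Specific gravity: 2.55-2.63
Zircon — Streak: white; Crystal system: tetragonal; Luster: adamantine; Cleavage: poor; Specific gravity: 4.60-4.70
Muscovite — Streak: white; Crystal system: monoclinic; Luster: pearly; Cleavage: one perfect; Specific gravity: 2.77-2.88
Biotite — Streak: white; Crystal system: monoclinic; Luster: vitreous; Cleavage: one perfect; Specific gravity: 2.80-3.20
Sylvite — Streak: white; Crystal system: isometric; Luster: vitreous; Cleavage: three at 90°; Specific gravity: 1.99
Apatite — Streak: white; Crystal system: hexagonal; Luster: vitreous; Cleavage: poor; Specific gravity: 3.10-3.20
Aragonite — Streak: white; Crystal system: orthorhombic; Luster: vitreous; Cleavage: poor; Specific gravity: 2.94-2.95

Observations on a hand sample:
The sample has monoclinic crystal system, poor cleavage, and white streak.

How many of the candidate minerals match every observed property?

Monoclinic crystal system is inconsistent with Beryl, Barite, Zircon, Sylvite, Apatite, Aragonite.
Poor cleavage: Staurolite, Sphene remain.
White streak: consistent with all remaining minerals.
Remaining candidates: Sphene, Staurolite.
That is 2 minerals.

2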